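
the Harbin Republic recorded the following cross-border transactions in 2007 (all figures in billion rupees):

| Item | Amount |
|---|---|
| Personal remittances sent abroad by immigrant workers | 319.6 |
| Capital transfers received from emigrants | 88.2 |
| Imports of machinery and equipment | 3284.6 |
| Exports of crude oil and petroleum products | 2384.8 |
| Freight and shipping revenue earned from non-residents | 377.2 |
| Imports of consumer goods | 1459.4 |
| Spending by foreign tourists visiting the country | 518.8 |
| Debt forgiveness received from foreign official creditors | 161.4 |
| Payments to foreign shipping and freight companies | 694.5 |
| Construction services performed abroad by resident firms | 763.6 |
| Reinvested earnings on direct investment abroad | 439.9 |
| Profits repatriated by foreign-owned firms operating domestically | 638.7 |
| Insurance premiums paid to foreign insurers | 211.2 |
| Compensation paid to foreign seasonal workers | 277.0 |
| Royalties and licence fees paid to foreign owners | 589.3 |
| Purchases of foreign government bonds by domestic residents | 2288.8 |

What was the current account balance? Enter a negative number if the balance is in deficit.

Goods: -1459.4 + 2384.8 - 3284.6 = -2359.2
Services: 763.6 + 377.2 - 694.5 + 518.8 - 589.3 - 211.2 = 164.6
Primary income: -277.0 - 638.7 + 439.9 = -475.8
Secondary income: -319.6
Current account = (-2359.2) + 164.6 + (-475.8) + (-319.6) = -2990.0
(Excluded from the current account — capital account: capital transfers received from emigrants 88.2, debt forgiveness received from foreign official creditors 161.4; financial account: purchases of foreign government bonds by domestic residents 2288.8.)

-2990.0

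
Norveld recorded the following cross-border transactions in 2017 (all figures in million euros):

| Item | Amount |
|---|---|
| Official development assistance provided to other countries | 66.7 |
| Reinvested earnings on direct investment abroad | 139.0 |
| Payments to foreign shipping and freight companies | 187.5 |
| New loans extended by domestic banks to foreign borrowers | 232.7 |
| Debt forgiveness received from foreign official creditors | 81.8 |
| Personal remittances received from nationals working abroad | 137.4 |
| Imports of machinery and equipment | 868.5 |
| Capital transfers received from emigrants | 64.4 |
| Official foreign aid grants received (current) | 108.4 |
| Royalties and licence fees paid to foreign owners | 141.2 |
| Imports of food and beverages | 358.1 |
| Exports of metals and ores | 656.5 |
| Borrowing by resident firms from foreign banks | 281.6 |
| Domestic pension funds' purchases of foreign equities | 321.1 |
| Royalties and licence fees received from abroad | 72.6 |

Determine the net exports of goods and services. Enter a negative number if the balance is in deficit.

Goods: -358.1 + 656.5 - 868.5 = -570.1
Services: -141.2 + 72.6 - 187.5 = -256.1
Trade balance = -570.1 + (-256.1) = -826.2
(Excluded from the trade balance — secondary income: official development assistance provided to other countries 66.7, personal remittances received from nationals working abroad 137.4, official foreign aid grants received (current) 108.4; primary income: reinvested earnings on direct investment abroad 139.0; financial account: new loans extended by domestic banks to foreign borrowers 232.7, borrowing by resident firms from foreign banks 281.6, domestic pension funds' purchases of foreign equities 321.1; capital account: debt forgiveness received from foreign official creditors 81.8, capital transfers received from emigrants 64.4.)

-826.2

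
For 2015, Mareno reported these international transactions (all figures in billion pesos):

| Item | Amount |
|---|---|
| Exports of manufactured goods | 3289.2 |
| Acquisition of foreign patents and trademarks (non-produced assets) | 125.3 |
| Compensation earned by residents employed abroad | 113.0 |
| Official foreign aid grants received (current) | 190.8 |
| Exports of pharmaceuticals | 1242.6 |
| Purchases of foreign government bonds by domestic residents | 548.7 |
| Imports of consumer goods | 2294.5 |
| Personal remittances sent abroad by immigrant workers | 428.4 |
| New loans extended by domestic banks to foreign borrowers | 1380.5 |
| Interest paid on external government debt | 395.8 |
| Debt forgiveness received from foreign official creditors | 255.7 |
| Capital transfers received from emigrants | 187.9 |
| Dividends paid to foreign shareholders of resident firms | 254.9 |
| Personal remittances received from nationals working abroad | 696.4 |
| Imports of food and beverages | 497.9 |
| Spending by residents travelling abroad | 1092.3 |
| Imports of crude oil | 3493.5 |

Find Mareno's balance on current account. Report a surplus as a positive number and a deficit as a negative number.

-2925.3

Goods: -3493.5 + 1242.6 + 3289.2 - 2294.5 - 497.9 = -1754.1
Services: -1092.3
Primary income: 113.0 - 254.9 - 395.8 = -537.7
Secondary income: 696.4 + 190.8 - 428.4 = 458.8
Current account = (-1754.1) + (-1092.3) + (-537.7) + 458.8 = -2925.3
(Excluded from the current account — capital account: acquisition of foreign patents and trademarks (non-produced assets) 125.3, debt forgiveness received from foreign official creditors 255.7, capital transfers received from emigrants 187.9; financial account: purchases of foreign government bonds by domestic residents 548.7, new loans extended by domestic banks to foreign borrowers 1380.5.)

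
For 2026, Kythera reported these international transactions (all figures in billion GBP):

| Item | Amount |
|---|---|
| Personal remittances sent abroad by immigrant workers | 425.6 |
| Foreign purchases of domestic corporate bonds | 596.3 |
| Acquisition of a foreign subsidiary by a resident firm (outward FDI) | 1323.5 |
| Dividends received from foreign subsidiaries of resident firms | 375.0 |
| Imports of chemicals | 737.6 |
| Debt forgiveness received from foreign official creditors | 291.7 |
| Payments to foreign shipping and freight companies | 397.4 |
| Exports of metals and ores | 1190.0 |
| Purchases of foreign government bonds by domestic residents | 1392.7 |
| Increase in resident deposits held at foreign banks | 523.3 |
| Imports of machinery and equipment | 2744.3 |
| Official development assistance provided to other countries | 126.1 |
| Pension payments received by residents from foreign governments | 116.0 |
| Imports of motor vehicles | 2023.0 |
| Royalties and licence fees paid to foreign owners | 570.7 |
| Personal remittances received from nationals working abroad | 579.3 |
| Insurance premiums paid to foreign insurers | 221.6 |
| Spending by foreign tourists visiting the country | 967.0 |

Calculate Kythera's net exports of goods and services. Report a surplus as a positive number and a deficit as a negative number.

-4537.6

Goods: 1190.0 - 737.6 - 2023.0 - 2744.3 = -4314.9
Services: -570.7 - 221.6 + 967.0 - 397.4 = -222.7
Trade balance = -4314.9 + (-222.7) = -4537.6
(Excluded from the trade balance — secondary income: personal remittances sent abroad by immigrant workers 425.6, official development assistance provided to other countries 126.1, pension payments received by residents from foreign governments 116.0, personal remittances received from nationals working abroad 579.3; financial account: foreign purchases of domestic corporate bonds 596.3, acquisition of a foreign subsidiary by a resident firm (outward FDI) 1323.5, purchases of foreign government bonds by domestic residents 1392.7, increase in resident deposits held at foreign banks 523.3; primary income: dividends received from foreign subsidiaries of resident firms 375.0; capital account: debt forgiveness received from foreign official creditors 291.7.)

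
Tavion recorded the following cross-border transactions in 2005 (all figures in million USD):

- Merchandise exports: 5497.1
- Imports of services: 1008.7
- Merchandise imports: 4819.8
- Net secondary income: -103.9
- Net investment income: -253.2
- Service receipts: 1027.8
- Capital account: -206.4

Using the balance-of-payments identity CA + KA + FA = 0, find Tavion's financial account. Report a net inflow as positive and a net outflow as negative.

Goods balance = 5497.1 - 4819.8 = 677.3
Services balance = 1027.8 - 1008.7 = 19.1
Trade balance (goods + services) = 677.3 + 19.1 = 696.4
Net primary income = -253.2
Net secondary income = -103.9
Current account = 696.4 + (-253.2) + (-103.9) = 339.3
Financial account = -(339.3 + (-206.4)) = -132.9

-132.9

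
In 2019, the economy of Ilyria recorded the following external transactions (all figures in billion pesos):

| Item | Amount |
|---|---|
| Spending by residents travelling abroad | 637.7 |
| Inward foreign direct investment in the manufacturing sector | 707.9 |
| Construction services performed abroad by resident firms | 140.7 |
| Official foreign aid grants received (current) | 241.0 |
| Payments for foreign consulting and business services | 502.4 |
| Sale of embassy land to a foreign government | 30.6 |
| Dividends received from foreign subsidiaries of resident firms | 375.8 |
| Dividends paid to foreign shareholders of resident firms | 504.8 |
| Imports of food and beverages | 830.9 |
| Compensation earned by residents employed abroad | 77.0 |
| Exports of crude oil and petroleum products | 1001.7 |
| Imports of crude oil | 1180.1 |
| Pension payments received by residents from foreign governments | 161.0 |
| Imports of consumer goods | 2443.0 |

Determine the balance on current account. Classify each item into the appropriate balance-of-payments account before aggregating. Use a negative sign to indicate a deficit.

Goods: -2443.0 - 830.9 + 1001.7 - 1180.1 = -3452.3
Services: 140.7 - 637.7 - 502.4 = -999.4
Primary income: 77.0 - 504.8 + 375.8 = -52.0
Secondary income: 241.0 + 161.0 = 402.0
Current account = (-3452.3) + (-999.4) + (-52.0) + 402.0 = -4101.7
(Excluded from the current account — financial account: inward foreign direct investment in the manufacturing sector 707.9; capital account: sale of embassy land to a foreign government 30.6.)

-4101.7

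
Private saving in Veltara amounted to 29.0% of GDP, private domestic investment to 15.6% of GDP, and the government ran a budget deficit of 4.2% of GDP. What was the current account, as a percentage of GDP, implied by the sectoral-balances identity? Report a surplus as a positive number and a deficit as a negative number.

9.2

By the sectoral-balances identity, CA = (S_private - I) + (T - G).
Private balance = 29.0 - 15.6 = 13.4
Government balance (T - G) = -4.2
CA = 13.4 + (-4.2) = 9.2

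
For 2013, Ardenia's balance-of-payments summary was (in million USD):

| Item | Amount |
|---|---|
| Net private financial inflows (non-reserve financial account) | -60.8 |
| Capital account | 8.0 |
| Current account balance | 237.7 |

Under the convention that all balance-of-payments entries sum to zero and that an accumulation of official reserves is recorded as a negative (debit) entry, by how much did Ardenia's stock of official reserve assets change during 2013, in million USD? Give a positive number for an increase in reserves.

Official reserve transactions balance = -(237.7 + 8.0 + (-60.8)) = -184.9
An accumulation of reserves is recorded as a debit (negative entry), so the change in the stock of reserves is the negative of that balance.
Change in official reserves = -(-184.9) = 184.9

184.9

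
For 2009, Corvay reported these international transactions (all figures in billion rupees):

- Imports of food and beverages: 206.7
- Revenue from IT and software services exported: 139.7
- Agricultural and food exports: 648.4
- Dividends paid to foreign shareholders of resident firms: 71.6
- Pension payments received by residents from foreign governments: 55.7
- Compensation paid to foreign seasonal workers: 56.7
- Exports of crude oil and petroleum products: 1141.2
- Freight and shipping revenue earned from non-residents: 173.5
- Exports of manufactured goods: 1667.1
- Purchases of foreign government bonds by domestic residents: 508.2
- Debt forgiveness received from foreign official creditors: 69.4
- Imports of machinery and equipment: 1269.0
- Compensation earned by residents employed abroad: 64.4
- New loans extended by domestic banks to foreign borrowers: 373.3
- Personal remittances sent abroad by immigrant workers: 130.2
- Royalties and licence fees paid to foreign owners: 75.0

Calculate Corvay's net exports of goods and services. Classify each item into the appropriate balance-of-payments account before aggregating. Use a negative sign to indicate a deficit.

2219.2

Goods: 1667.1 - 1269.0 + 1141.2 - 206.7 + 648.4 = 1981.0
Services: -75.0 + 139.7 + 173.5 = 238.2
Trade balance = 1981.0 + 238.2 = 2219.2
(Excluded from the trade balance — primary income: dividends paid to foreign shareholders of resident firms 71.6, compensation paid to foreign seasonal workers 56.7, compensation earned by residents employed abroad 64.4; secondary income: pension payments received by residents from foreign governments 55.7, personal remittances sent abroad by immigrant workers 130.2; financial account: purchases of foreign government bonds by domestic residents 508.2, new loans extended by domestic banks to foreign borrowers 373.3; capital account: debt forgiveness received from foreign official creditors 69.4.)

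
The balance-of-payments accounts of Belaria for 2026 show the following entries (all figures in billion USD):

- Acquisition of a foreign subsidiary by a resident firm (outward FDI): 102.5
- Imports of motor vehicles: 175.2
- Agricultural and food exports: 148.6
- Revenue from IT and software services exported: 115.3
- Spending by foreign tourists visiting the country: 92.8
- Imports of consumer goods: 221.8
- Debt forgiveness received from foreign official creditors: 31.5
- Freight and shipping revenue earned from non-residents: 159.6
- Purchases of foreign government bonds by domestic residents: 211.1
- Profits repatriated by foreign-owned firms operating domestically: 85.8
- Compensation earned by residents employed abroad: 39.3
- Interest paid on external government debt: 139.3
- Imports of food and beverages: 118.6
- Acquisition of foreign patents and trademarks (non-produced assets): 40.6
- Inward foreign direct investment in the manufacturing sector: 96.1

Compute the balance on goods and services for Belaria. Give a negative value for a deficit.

0.7

Goods: -221.8 - 118.6 + 148.6 - 175.2 = -367.0
Services: 92.8 + 159.6 + 115.3 = 367.7
Trade balance = -367.0 + 367.7 = 0.7
(Excluded from the trade balance — financial account: acquisition of a foreign subsidiary by a resident firm (outward FDI) 102.5, purchases of foreign government bonds by domestic residents 211.1, inward foreign direct investment in the manufacturing sector 96.1; capital account: debt forgiveness received from foreign official creditors 31.5, acquisition of foreign patents and trademarks (non-produced assets) 40.6; primary income: profits repatriated by foreign-owned firms operating domestically 85.8, compensation earned by residents employed abroad 39.3, interest paid on external government debt 139.3.)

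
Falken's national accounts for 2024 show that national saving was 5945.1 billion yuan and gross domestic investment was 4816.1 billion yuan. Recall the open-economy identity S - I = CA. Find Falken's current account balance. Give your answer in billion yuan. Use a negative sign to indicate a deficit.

1129.0

S - I = CA (net lending to the rest of the world).
CA = S - I = 5945.1 - 4816.1 = 1129.0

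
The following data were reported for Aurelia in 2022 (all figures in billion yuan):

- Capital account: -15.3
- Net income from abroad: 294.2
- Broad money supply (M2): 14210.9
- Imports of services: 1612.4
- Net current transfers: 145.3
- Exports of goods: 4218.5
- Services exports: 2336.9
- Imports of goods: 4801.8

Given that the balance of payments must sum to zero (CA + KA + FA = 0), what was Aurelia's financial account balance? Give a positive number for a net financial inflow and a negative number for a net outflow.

-565.4

Goods balance = 4218.5 - 4801.8 = -583.3
Services balance = 2336.9 - 1612.4 = 724.5
Trade balance (goods + services) = -583.3 + 724.5 = 141.2
Net primary income = 294.2
Net secondary income = 145.3
Current account = 141.2 + 294.2 + 145.3 = 580.7
Financial account = -(580.7 + (-15.3)) = -565.4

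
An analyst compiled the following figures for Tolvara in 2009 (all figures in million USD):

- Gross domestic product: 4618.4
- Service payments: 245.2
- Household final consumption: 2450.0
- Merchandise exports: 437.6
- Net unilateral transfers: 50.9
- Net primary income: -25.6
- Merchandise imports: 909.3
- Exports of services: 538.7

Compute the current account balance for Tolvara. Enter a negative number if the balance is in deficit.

-152.9

Goods balance = 437.6 - 909.3 = -471.7
Services balance = 538.7 - 245.2 = 293.5
Trade balance (goods + services) = -471.7 + 293.5 = -178.2
Net primary income = -25.6
Net secondary income = 50.9
Current account = -178.2 + (-25.6) + 50.9 = -152.9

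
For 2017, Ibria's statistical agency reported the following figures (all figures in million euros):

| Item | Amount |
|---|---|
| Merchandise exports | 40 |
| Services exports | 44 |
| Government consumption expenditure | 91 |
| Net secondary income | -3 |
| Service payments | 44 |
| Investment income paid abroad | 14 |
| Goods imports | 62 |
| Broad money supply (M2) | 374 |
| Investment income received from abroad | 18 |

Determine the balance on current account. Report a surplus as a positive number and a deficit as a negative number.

-21

Goods balance = 40 - 62 = -22
Services balance = 44 - 44 = 0
Trade balance (goods + services) = -22 + 0 = -22
Net primary income = 18 - 14 = 4
Net secondary income = -3
Current account = -22 + 4 + (-3) = -21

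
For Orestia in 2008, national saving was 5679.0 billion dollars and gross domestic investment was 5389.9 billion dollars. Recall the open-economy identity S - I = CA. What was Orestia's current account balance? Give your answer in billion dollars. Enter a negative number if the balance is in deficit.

CA = S - I = 5679.0 - 5389.9 = 289.1

289.1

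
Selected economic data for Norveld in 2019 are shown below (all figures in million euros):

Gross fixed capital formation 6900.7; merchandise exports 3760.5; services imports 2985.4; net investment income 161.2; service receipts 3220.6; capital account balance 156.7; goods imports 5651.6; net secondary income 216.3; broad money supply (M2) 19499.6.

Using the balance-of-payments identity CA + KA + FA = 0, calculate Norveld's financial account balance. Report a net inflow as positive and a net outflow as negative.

Goods balance = 3760.5 - 5651.6 = -1891.1
Services balance = 3220.6 - 2985.4 = 235.2
Trade balance (goods + services) = -1891.1 + 235.2 = -1655.9
Net primary income = 161.2
Net secondary income = 216.3
Current account = -1655.9 + 161.2 + 216.3 = -1278.4
Financial account = -(-1278.4 + 156.7) = 1121.7

1121.7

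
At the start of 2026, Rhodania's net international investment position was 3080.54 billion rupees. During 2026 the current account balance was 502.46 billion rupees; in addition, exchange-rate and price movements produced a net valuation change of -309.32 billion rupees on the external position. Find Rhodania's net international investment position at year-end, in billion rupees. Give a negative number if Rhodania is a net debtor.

Change in NIIP = current account + net valuation change = 502.46 + (-309.32) = 193.14
End-of-year NIIP = 3080.54 + 193.14 = 3273.68

3273.68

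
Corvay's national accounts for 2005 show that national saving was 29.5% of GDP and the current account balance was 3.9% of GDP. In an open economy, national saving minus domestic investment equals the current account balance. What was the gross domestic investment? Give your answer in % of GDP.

S - I = CA (net lending to the rest of the world).
I = S - CA = 29.5 - 3.9 = 25.6

25.6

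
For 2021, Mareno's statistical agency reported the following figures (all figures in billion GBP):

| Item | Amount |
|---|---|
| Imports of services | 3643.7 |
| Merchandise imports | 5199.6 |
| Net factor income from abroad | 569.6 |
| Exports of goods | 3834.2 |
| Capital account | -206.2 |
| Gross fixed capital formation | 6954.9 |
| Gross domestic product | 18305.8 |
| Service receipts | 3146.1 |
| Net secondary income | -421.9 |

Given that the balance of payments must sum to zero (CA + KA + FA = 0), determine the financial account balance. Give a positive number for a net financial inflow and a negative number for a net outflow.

1921.5

Goods balance = 3834.2 - 5199.6 = -1365.4
Services balance = 3146.1 - 3643.7 = -497.6
Trade balance (goods + services) = -1365.4 + (-497.6) = -1863.0
Net primary income = 569.6
Net secondary income = -421.9
Current account = -1863.0 + 569.6 + (-421.9) = -1715.3
Financial account = -(-1715.3 + (-206.2)) = 1921.5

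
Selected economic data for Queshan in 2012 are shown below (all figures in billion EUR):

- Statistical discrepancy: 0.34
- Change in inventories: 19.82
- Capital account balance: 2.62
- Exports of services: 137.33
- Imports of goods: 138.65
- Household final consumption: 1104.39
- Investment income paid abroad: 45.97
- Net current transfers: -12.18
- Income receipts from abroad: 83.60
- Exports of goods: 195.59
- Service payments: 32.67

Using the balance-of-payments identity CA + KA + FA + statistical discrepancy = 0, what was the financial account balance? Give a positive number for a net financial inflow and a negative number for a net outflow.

-190.01

Goods balance = 195.59 - 138.65 = 56.94
Services balance = 137.33 - 32.67 = 104.66
Trade balance (goods + services) = 56.94 + 104.66 = 161.60
Net primary income = 83.60 - 45.97 = 37.63
Net secondary income = -12.18
Current account = 161.60 + 37.63 + (-12.18) = 187.05
Financial account = -(187.05 + 2.62 + 0.34) = -190.01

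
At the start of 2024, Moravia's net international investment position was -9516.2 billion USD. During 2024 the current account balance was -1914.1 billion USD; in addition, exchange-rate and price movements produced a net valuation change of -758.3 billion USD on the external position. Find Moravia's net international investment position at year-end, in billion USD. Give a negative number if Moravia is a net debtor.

Change in NIIP = current account + net valuation change = -1914.1 + (-758.3) = -2672.4
End-of-year NIIP = -9516.2 + (-2672.4) = -12188.6

-12188.6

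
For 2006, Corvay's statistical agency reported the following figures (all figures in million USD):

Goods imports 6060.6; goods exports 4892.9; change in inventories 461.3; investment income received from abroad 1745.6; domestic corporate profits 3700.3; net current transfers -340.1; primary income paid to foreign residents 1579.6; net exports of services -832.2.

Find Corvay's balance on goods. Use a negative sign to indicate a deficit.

-1167.7

Goods balance = 4892.9 - 6060.6 = -1167.7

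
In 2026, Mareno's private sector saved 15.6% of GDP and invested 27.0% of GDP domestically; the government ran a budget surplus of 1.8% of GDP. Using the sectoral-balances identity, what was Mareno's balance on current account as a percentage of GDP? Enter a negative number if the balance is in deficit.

By the sectoral-balances identity, CA = (S_private - I) + (T - G).
Private balance = 15.6 - 27.0 = -11.4
Government balance (T - G) = 1.8
CA = -11.4 + 1.8 = -9.6

-9.6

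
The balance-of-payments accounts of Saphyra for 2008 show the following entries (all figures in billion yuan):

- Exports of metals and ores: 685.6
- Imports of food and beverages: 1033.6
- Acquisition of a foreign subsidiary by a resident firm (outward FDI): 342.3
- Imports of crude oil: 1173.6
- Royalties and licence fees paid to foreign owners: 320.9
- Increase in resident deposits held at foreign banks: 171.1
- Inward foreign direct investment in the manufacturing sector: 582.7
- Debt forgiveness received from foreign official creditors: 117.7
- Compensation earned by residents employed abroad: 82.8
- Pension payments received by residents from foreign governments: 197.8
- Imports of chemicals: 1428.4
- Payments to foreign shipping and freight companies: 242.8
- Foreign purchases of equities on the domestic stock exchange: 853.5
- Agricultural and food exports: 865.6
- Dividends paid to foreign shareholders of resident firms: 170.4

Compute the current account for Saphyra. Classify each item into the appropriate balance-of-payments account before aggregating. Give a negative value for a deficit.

-2537.9

Goods: -1173.6 + 685.6 - 1033.6 - 1428.4 + 865.6 = -2084.4
Services: -320.9 - 242.8 = -563.7
Primary income: -170.4 + 82.8 = -87.6
Secondary income: 197.8
Current account = (-2084.4) + (-563.7) + (-87.6) + 197.8 = -2537.9
(Excluded from the current account — financial account: acquisition of a foreign subsidiary by a resident firm (outward FDI) 342.3, increase in resident deposits held at foreign banks 171.1, inward foreign direct investment in the manufacturing sector 582.7, foreign purchases of equities on the domestic stock exchange 853.5; capital account: debt forgiveness received from foreign official creditors 117.7.)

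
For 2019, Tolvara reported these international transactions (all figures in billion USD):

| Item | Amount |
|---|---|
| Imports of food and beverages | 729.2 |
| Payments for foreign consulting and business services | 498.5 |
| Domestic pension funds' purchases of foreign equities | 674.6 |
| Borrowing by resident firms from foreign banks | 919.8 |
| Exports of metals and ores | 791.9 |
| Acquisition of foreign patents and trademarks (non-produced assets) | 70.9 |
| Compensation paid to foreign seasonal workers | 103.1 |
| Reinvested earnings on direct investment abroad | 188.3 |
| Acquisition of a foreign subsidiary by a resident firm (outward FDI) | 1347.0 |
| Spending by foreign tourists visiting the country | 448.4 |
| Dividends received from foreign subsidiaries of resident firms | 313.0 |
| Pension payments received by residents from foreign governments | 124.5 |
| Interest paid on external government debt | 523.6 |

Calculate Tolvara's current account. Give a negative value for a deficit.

Goods: -729.2 + 791.9 = 62.7
Services: -498.5 + 448.4 = -50.1
Primary income: -103.1 - 523.6 + 188.3 + 313.0 = -125.4
Secondary income: 124.5
Current account = 62.7 + (-50.1) + (-125.4) + 124.5 = 11.7
(Excluded from the current account — financial account: domestic pension funds' purchases of foreign equities 674.6, borrowing by resident firms from foreign banks 919.8, acquisition of a foreign subsidiary by a resident firm (outward FDI) 1347.0; capital account: acquisition of foreign patents and trademarks (non-produced assets) 70.9.)

11.7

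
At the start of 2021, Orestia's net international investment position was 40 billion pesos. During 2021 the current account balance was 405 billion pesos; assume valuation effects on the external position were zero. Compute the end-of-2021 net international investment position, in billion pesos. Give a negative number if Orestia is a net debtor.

445

With no valuation effects, change in NIIP = current account = 405
End-of-year NIIP = 40 + 405 = 445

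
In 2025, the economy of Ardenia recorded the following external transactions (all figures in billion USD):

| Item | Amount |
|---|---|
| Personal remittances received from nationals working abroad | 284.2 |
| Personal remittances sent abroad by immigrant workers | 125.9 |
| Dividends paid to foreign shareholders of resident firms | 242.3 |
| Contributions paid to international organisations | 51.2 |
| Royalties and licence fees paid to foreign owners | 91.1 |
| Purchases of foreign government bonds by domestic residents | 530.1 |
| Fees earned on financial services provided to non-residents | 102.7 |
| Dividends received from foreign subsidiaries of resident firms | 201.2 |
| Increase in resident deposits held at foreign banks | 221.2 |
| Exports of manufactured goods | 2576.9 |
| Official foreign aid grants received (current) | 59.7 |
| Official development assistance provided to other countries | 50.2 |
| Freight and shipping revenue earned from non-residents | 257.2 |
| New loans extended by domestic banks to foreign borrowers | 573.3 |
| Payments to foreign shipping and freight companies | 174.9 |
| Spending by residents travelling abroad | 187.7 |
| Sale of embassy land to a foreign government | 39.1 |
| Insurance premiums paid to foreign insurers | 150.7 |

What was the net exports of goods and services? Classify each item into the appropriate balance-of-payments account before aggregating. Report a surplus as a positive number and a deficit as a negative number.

Goods: 2576.9
Services: -150.7 - 187.7 + 102.7 - 174.9 - 91.1 + 257.2 = -244.5
Trade balance = 2576.9 + (-244.5) = 2332.4
(Excluded from the trade balance — secondary income: personal remittances received from nationals working abroad 284.2, personal remittances sent abroad by immigrant workers 125.9, contributions paid to international organisations 51.2, official foreign aid grants received (current) 59.7, official development assistance provided to other countries 50.2; primary income: dividends paid to foreign shareholders of resident firms 242.3, dividends received from foreign subsidiaries of resident firms 201.2; financial account: purchases of foreign government bonds by domestic residents 530.1, increase in resident deposits held at foreign banks 221.2, new loans extended by domestic banks to foreign borrowers 573.3; capital account: sale of embassy land to a foreign government 39.1.)

2332.4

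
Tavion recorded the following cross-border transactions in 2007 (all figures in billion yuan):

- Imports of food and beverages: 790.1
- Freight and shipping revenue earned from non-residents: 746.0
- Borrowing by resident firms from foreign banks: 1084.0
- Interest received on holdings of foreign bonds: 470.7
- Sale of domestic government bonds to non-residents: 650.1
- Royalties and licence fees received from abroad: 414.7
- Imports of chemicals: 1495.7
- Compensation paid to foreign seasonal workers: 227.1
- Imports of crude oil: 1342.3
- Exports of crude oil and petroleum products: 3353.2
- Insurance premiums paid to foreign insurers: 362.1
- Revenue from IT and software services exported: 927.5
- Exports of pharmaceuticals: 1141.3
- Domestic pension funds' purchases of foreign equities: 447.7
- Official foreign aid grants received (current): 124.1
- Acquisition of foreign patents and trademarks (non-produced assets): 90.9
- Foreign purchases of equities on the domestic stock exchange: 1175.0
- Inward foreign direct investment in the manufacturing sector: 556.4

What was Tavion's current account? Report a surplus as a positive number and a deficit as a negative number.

Goods: 3353.2 - 790.1 - 1495.7 + 1141.3 - 1342.3 = 866.4
Services: 927.5 + 746.0 + 414.7 - 362.1 = 1726.1
Primary income: -227.1 + 470.7 = 243.6
Secondary income: 124.1
Current account = 866.4 + 1726.1 + 243.6 + 124.1 = 2960.2
(Excluded from the current account — financial account: borrowing by resident firms from foreign banks 1084.0, sale of domestic government bonds to non-residents 650.1, domestic pension funds' purchases of foreign equities 447.7, foreign purchases of equities on the domestic stock exchange 1175.0, inward foreign direct investment in the manufacturing sector 556.4; capital account: acquisition of foreign patents and trademarks (non-produced assets) 90.9.)

2960.2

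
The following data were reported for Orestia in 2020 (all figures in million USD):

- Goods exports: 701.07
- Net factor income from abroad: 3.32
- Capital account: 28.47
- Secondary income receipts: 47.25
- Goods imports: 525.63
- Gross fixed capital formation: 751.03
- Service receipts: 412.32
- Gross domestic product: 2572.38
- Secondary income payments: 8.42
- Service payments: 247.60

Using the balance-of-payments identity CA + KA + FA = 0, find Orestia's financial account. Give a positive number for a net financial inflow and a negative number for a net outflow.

Goods balance = 701.07 - 525.63 = 175.44
Services balance = 412.32 - 247.60 = 164.72
Trade balance (goods + services) = 175.44 + 164.72 = 340.16
Net primary income = 3.32
Net secondary income = 47.25 - 8.42 = 38.83
Current account = 340.16 + 3.32 + 38.83 = 382.31
Financial account = -(382.31 + 28.47) = -410.78

-410.78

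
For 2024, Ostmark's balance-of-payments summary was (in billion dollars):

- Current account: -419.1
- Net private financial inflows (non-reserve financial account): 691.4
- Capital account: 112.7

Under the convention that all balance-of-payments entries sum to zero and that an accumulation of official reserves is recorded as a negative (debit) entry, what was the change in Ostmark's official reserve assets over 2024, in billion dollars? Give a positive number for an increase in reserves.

Official reserve transactions balance = -((-419.1) + 112.7 + 691.4) = -385.0
An accumulation of reserves is recorded as a debit (negative entry), so the change in the stock of reserves is the negative of that balance.
Change in official reserves = -(-385.0) = 385.0

385.0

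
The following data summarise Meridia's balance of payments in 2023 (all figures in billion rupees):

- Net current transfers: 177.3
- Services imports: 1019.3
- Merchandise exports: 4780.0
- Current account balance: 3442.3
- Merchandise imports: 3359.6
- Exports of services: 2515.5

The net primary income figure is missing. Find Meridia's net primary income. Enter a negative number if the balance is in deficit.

348.4

Current account = goods balance + services balance + net primary income + net secondary income
Sum of the known components = 3093.9
Net primary income = CA - (known components) = 3442.3 - 3093.9 = 348.4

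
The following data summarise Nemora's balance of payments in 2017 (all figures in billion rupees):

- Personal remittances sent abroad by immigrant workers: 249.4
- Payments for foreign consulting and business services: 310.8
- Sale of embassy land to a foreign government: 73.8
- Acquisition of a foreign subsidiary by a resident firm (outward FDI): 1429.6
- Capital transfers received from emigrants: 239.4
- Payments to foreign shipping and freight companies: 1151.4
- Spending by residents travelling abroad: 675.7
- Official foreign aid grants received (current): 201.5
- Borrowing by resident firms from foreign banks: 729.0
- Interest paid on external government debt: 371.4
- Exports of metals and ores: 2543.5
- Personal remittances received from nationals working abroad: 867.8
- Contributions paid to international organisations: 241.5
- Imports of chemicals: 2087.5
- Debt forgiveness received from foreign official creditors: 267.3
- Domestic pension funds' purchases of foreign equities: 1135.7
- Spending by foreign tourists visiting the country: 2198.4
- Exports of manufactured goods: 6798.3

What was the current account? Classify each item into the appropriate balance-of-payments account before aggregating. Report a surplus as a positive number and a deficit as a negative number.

Goods: 6798.3 - 2087.5 + 2543.5 = 7254.3
Services: -310.8 - 675.7 - 1151.4 + 2198.4 = 60.5
Primary income: -371.4
Secondary income: -249.4 + 201.5 - 241.5 + 867.8 = 578.4
Current account = 7254.3 + 60.5 + (-371.4) + 578.4 = 7521.8
(Excluded from the current account — capital account: sale of embassy land to a foreign government 73.8, capital transfers received from emigrants 239.4, debt forgiveness received from foreign official creditors 267.3; financial account: acquisition of a foreign subsidiary by a resident firm (outward FDI) 1429.6, borrowing by resident firms from foreign banks 729.0, domestic pension funds' purchases of foreign equities 1135.7.)

7521.8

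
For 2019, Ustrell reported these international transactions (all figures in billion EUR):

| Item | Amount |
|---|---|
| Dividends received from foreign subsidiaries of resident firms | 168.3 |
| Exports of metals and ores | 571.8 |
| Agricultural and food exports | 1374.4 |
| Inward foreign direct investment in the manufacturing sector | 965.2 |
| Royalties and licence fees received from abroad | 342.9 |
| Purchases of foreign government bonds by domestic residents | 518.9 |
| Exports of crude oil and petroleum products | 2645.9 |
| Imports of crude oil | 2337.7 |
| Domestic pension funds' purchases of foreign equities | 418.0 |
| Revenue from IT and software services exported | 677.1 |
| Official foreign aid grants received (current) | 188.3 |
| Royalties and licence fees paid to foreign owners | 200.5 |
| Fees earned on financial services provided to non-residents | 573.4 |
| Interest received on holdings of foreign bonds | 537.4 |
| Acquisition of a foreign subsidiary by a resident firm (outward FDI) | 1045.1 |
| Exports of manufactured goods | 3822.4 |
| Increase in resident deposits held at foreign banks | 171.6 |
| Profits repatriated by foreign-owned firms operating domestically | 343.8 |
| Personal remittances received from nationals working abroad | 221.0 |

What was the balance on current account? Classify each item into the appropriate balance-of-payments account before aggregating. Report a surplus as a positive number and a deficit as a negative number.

8240.9

Goods: 2645.9 - 2337.7 + 571.8 + 3822.4 + 1374.4 = 6076.8
Services: 573.4 + 342.9 + 677.1 - 200.5 = 1392.9
Primary income: 168.3 - 343.8 + 537.4 = 361.9
Secondary income: 221.0 + 188.3 = 409.3
Current account = 6076.8 + 1392.9 + 361.9 + 409.3 = 8240.9
(Excluded from the current account — financial account: inward foreign direct investment in the manufacturing sector 965.2, purchases of foreign government bonds by domestic residents 518.9, domestic pension funds' purchases of foreign equities 418.0, acquisition of a foreign subsidiary by a resident firm (outward FDI) 1045.1, increase in resident deposits held at foreign banks 171.6.)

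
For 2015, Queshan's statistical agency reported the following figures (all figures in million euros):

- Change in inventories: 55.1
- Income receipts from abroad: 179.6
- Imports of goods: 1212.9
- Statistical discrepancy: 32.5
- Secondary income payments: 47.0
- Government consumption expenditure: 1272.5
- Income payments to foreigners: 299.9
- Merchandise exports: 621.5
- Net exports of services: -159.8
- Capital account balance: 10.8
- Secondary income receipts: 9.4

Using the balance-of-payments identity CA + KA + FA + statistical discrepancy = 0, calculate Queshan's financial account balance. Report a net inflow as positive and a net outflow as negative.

Goods balance = 621.5 - 1212.9 = -591.4
Services balance = -159.8
Trade balance (goods + services) = -591.4 + (-159.8) = -751.2
Net primary income = 179.6 - 299.9 = -120.3
Net secondary income = 9.4 - 47.0 = -37.6
Current account = -751.2 + (-120.3) + (-37.6) = -909.1
Financial account = -(-909.1 + 10.8 + 32.5) = 865.8

865.8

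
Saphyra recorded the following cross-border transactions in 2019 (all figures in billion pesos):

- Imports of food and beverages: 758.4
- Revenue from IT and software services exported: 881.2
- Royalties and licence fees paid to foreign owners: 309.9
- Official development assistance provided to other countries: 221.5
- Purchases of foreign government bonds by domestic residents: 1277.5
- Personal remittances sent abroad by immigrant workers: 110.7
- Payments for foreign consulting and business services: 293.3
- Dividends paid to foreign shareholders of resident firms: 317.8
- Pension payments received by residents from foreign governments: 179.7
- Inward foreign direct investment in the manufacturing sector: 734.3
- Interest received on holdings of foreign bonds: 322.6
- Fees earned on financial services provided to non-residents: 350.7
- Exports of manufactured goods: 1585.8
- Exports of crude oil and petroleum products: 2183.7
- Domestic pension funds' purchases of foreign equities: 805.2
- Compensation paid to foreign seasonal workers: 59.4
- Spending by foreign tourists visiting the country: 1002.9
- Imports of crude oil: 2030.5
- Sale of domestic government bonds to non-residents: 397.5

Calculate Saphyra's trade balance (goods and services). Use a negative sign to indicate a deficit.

Goods: -2030.5 + 1585.8 + 2183.7 - 758.4 = 980.6
Services: 350.7 - 309.9 - 293.3 + 1002.9 + 881.2 = 1631.6
Trade balance = 980.6 + 1631.6 = 2612.2
(Excluded from the trade balance — secondary income: official development assistance provided to other countries 221.5, personal remittances sent abroad by immigrant workers 110.7, pension payments received by residents from foreign governments 179.7; financial account: purchases of foreign government bonds by domestic residents 1277.5, inward foreign direct investment in the manufacturing sector 734.3, domestic pension funds' purchases of foreign equities 805.2, sale of domestic government bonds to non-residents 397.5; primary income: dividends paid to foreign shareholders of resident firms 317.8, interest received on holdings of foreign bonds 322.6, compensation paid to foreign seasonal workers 59.4.)

2612.2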